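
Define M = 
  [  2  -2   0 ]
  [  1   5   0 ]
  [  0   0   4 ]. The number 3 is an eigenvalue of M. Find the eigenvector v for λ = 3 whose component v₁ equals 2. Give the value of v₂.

-1

M − 3I = [[-1, -2, 0], [1, 2, 0], [0, 0, 1]].
Solving (M − 3I)v = 0 gives the eigenspace spanned by (2, -1, 0).
With v₁ = 2, v = (2, -1, 0), so v₂ = -1.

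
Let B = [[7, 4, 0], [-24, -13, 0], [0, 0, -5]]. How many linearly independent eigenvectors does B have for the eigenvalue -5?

B + 5I = [[12, 4, 0], [-24, -8, 0], [0, 0, 0]].
This matrix has rank 1, so its null space has dimension 3 − 1 = 2.

2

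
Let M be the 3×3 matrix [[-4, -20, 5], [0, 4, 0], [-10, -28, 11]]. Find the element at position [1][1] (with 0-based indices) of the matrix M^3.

Characteristic polynomial: λ^3 - 11λ^2 + 34λ - 24 = (λ - 6)(λ - 4)(λ - 1), so the eigenvalues are 1, 4, 6.
λ=6: eigenvector (-1, 0, -2).
λ=1: eigenvector (1, 0, 1).
λ=4: eigenvector (0, 1, 4).
P = [[-1, 1, 0], [0, 0, 1], [-2, 1, 4]], D = diag(6, 1, 4), P⁻¹ = [[1, 4, -1], [2, 4, -1], [0, 1, 0]].
M³ = P·diag(216, 1, 64)·P⁻¹ = [[-214, -860, 215], [0, 64, 0], [-430, -1468, 431]].
The requested entry is 64.

64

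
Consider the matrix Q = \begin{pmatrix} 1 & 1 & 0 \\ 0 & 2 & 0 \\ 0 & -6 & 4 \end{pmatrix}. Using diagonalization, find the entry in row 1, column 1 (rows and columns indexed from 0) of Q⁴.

16

Characteristic polynomial: μ^3 - 7μ^2 + 14μ - 8 = (μ - 4)(μ - 2)(μ - 1), so the eigenvalues are 1, 2, 4.
μ=4: eigenvector (0, 0, 1).
μ=2: eigenvector (1, 1, 3).
μ=1: eigenvector (1, 0, 0).
P = [[0, 1, 1], [0, 1, 0], [1, 3, 0]], D = diag(4, 2, 1), P⁻¹ = [[0, -3, 1], [0, 1, 0], [1, -1, 0]].
Q⁴ = P·diag(256, 16, 1)·P⁻¹ = [[1, 15, 0], [0, 16, 0], [0, -720, 256]].
The requested entry is 16.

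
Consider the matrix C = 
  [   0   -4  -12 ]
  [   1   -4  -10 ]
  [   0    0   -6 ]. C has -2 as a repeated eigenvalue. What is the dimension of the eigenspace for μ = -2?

1

C + 2I = [[2, -4, -12], [1, -2, -10], [0, 0, -4]].
This matrix has rank 2, so its null space has dimension 3 − 2 = 1.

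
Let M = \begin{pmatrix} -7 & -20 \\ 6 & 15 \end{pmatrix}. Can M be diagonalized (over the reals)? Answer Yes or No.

Yes

Characteristic polynomial: p(r) = r^2 - 8r + 15 = (r - 5)(r - 3).
All 2 eigenvalues are distinct, so M is diagonalizable.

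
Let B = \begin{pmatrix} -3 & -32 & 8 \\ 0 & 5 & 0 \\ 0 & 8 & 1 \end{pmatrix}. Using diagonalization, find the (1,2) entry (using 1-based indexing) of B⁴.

Characteristic polynomial: t^3 - 3t^2 - 13t + 15 = (t - 5)(t - 1)(t + 3), so the eigenvalues are -3, 1, 5.
t=1: eigenvector (2, 0, 1).
t=5: eigenvector (-2, 1, 2).
t=-3: eigenvector (1, 0, 0).
P = [[2, -2, 1], [0, 1, 0], [1, 2, 0]], D = diag(1, 5, -3), P⁻¹ = [[0, -2, 1], [0, 1, 0], [1, 6, -2]].
B⁴ = P·diag(1, 625, 81)·P⁻¹ = [[81, -768, -160], [0, 625, 0], [0, 1248, 1]].
The requested entry is -768.

-768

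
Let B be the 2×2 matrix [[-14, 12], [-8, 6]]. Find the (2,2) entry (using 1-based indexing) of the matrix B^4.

Characteristic polynomial: s^2 + 8s + 12 = (s + 2)(s + 6), so the eigenvalues are -6, -2.
s=-2: eigenvector (1, 1).
s=-6: eigenvector (-3, -2).
P = [[1, -3], [1, -2]], D = diag(-2, -6), P⁻¹ = [[-2, 3], [-1, 1]].
B⁴ = P·diag(16, 1296)·P⁻¹ = [[3856, -3840], [2560, -2544]].
The requested entry is -2544.

-2544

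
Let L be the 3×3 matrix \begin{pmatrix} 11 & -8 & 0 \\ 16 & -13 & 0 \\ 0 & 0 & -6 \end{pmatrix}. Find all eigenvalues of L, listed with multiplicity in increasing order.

Characteristic polynomial: p(μ) = μ^3 + 8μ^2 - 3μ - 90 = (μ - 3)(μ + 5)(μ + 6).
Roots (with multiplicity): -6, -5, 3.

-6, -5, 3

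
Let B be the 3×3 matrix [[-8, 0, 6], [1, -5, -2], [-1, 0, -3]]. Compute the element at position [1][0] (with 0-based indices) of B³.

91

Characteristic polynomial: λ^3 + 16λ^2 + 85λ + 150 = (λ + 5)^2(λ + 6), so the eigenvalues are -6, -5, -5.
λ=-6: eigenvector (3, -1, 1).
λ=-5: eigenvector (2, 0, 1).
λ=-5: eigenvector (-2, 1, -1).
P = [[3, 2, -2], [-1, 0, 1], [1, 1, -1]], D = diag(-6, -5, -5), P⁻¹ = [[1, 0, -2], [0, 1, 1], [1, 1, -2]].
B³ = P·diag(-216, -125, -125)·P⁻¹ = [[-398, 0, 546], [91, -125, -182], [-91, 0, 57]].
The requested entry is 91.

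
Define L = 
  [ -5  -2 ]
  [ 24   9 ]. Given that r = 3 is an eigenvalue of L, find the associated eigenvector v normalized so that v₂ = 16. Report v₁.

-4

L − 3I = [[-8, -2], [24, 6]].
Solving (L − 3I)v = 0 gives the eigenspace spanned by (-4, 16).
With v₂ = 16, v = (-4, 16), so v₁ = -4.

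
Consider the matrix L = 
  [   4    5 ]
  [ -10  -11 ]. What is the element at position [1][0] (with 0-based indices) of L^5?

-15550

Characteristic polynomial: s^2 + 7s + 6 = (s + 1)(s + 6), so the eigenvalues are -6, -1.
s=-1: eigenvector (1, -1).
s=-6: eigenvector (-1, 2).
P = [[1, -1], [-1, 2]], D = diag(-1, -6), P⁻¹ = [[2, 1], [1, 1]].
L⁵ = P·diag(-1, -7776)·P⁻¹ = [[7774, 7775], [-15550, -15551]].
The requested entry is -15550.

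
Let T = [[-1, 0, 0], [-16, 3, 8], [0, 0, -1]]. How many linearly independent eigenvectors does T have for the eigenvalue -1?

2

T + 1I = [[0, 0, 0], [-16, 4, 8], [0, 0, 0]].
This matrix has rank 1, so its null space has dimension 3 − 1 = 2.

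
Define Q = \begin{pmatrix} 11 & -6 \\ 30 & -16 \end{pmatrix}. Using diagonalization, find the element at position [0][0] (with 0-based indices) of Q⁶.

Characteristic polynomial: λ^2 + 5λ + 4 = (λ + 1)(λ + 4), so the eigenvalues are -4, -1.
λ=-1: eigenvector (1, 2).
λ=-4: eigenvector (2, 5).
P = [[1, 2], [2, 5]], D = diag(-1, -4), P⁻¹ = [[5, -2], [-2, 1]].
Q⁶ = P·diag(1, 4096)·P⁻¹ = [[-16379, 8190], [-40950, 20476]].
The requested entry is -16379.

-16379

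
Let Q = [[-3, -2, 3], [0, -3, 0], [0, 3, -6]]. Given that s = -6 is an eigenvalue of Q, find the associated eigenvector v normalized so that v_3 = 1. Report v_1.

-1

Q + 6I = [[3, -2, 3], [0, 3, 0], [0, 3, 0]].
Solving (Q + 6I)v = 0 gives the eigenspace spanned by (-1, 0, 1).
With v_3 = 1, v = (-1, 0, 1), so v_1 = -1.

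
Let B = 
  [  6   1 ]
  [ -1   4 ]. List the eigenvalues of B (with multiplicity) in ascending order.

5, 5

Characteristic polynomial: p(t) = t^2 - 10t + 25 = (t - 5)^2.
Roots (with multiplicity): 5, 5.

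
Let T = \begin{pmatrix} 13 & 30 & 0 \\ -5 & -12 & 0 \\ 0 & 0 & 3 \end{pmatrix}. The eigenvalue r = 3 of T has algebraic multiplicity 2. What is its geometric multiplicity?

T − 3I = [[10, 30, 0], [-5, -15, 0], [0, 0, 0]].
This matrix has rank 1, so its null space has dimension 3 − 1 = 2.

2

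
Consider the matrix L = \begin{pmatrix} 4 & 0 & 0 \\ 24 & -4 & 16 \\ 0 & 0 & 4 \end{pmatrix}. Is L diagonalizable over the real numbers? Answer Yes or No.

Characteristic polynomial: p(λ) = λ^3 - 4λ^2 - 16λ + 64 = (λ - 4)^2(λ + 4).
λ = 4 has algebraic multiplicity 2; rank(L − 4I) = 1, so geometric multiplicity = 2.
Every eigenvalue has geometric = algebraic multiplicity, so L is diagonalizable.

Yes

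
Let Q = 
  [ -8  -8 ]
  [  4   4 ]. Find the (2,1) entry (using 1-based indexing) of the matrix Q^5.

1024

Characteristic polynomial: λ^2 + 4λ = λ(λ + 4), so the eigenvalues are -4, 0.
λ=0: eigenvector (-1, 1).
λ=-4: eigenvector (-2, 1).
P = [[-1, -2], [1, 1]], D = diag(0, -4), P⁻¹ = [[1, 2], [-1, -1]].
Q⁵ = P·diag(0, -1024)·P⁻¹ = [[-2048, -2048], [1024, 1024]].
The requested entry is 1024.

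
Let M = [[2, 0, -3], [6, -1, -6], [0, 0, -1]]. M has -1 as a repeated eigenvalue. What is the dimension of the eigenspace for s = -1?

M + 1I = [[3, 0, -3], [6, 0, -6], [0, 0, 0]].
This matrix has rank 1, so its null space has dimension 3 − 1 = 2.

2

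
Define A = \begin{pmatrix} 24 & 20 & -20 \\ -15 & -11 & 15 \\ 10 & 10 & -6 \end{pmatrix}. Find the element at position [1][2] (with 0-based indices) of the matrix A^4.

765

Characteristic polynomial: t^3 - 7t^2 + 8t + 16 = (t - 4)^2(t + 1), so the eigenvalues are -1, 4, 4.
t=4: eigenvector (-1, 0, -1).
t=-1: eigenvector (-4, 3, -2).
t=4: eigenvector (2, -1, 1).
P = [[-1, -4, 2], [0, 3, -1], [-1, -2, 1]], D = diag(4, -1, 4), P⁻¹ = [[1, 0, -2], [1, 1, -1], [3, 2, -3]].
A⁴ = P·diag(256, 1, 256)·P⁻¹ = [[1276, 1020, -1020], [-765, -509, 765], [510, 510, -254]].
The requested entry is 765.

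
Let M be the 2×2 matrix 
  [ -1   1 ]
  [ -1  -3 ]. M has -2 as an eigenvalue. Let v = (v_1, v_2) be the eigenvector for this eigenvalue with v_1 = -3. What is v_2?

M + 2I = [[1, 1], [-1, -1]].
Solving (M + 2I)v = 0 gives the eigenspace spanned by (-3, 3).
With v_1 = -3, v = (-3, 3), so v_2 = 3.

3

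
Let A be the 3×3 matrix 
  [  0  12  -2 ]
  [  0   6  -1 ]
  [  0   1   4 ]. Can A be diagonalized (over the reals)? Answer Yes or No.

No

Characteristic polynomial: p(s) = s^3 - 10s^2 + 25s = s(s - 5)^2.
s = 5 has algebraic multiplicity 2; rank(A − 5I) = 2, so geometric multiplicity = 1.
Geometric multiplicity < algebraic multiplicity, so A is not diagonalizable.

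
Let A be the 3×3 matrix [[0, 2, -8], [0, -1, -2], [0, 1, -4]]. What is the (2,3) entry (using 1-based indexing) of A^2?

Characteristic polynomial: μ^3 + 5μ^2 + 6μ = μ(μ + 2)(μ + 3), so the eigenvalues are -3, -2, 0.
μ=0: eigenvector (1, 0, 0).
μ=-3: eigenvector (-2, -1, -1).
μ=-2: eigenvector (2, 2, 1).
P = [[1, -2, 2], [0, -1, 2], [0, -1, 1]], D = diag(0, -3, -2), P⁻¹ = [[1, 0, -2], [0, 1, -2], [0, 1, -1]].
A² = P·diag(0, 9, 4)·P⁻¹ = [[0, -10, 28], [0, -1, 10], [0, -5, 14]].
The requested entry is 10.

10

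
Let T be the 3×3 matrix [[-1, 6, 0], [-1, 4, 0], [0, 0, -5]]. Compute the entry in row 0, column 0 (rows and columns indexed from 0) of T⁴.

-29

Characteristic polynomial: s^3 + 2s^2 - 13s + 10 = (s - 2)(s - 1)(s + 5), so the eigenvalues are -5, 1, 2.
s=2: eigenvector (-2, -1, 0).
s=-5: eigenvector (0, 0, 1).
s=1: eigenvector (3, 1, 0).
P = [[-2, 0, 3], [-1, 0, 1], [0, 1, 0]], D = diag(2, -5, 1), P⁻¹ = [[1, -3, 0], [0, 0, 1], [1, -2, 0]].
T⁴ = P·diag(16, 625, 1)·P⁻¹ = [[-29, 90, 0], [-15, 46, 0], [0, 0, 625]].
The requested entry is -29.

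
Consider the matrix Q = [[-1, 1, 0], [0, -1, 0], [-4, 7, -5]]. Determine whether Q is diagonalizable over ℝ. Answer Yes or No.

No

Characteristic polynomial: p(μ) = μ^3 + 7μ^2 + 11μ + 5 = (μ + 1)^2(μ + 5).
μ = -1 has algebraic multiplicity 2; rank(Q + 1I) = 2, so geometric multiplicity = 1.
Geometric multiplicity < algebraic multiplicity, so Q is not diagonalizable.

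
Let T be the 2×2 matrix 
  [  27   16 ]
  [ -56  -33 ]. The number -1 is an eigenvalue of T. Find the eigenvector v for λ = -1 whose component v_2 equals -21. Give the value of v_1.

12

T + 1I = [[28, 16], [-56, -32]].
Solving (T + 1I)v = 0 gives the eigenspace spanned by (12, -21).
With v_2 = -21, v = (12, -21), so v_1 = 12.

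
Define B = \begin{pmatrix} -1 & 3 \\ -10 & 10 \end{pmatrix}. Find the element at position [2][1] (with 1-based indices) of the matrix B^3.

Characteristic polynomial: μ^2 - 9μ + 20 = (μ - 5)(μ - 4), so the eigenvalues are 4, 5.
μ=5: eigenvector (1, 2).
μ=4: eigenvector (-3, -5).
P = [[1, -3], [2, -5]], D = diag(5, 4), P⁻¹ = [[-5, 3], [-2, 1]].
B³ = P·diag(125, 64)·P⁻¹ = [[-241, 183], [-610, 430]].
The requested entry is -610.

-610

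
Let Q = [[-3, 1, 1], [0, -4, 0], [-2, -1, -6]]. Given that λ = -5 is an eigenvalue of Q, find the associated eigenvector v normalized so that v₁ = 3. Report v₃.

-6

Q + 5I = [[2, 1, 1], [0, 1, 0], [-2, -1, -1]].
Solving (Q + 5I)v = 0 gives the eigenspace spanned by (3, 0, -6).
With v₁ = 3, v = (3, 0, -6), so v₃ = -6.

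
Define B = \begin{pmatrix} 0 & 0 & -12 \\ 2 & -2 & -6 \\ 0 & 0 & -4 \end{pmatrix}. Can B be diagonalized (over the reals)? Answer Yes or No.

Yes

Characteristic polynomial: p(r) = r^3 + 6r^2 + 8r = r(r + 2)(r + 4).
All 3 eigenvalues are distinct, so B is diagonalizable.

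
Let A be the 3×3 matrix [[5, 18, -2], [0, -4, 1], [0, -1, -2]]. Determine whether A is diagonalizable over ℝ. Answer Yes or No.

Characteristic polynomial: p(s) = s^3 + s^2 - 21s - 45 = (s - 5)(s + 3)^2.
s = -3 has algebraic multiplicity 2; rank(A + 3I) = 2, so geometric multiplicity = 1.
Geometric multiplicity < algebraic multiplicity, so A is not diagonalizable.

No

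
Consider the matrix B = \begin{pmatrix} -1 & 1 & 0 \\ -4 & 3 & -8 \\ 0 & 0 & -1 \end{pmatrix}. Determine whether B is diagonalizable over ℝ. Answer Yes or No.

No

Characteristic polynomial: p(μ) = μ^3 - μ^2 - μ + 1 = (μ - 1)^2(μ + 1).
μ = 1 has algebraic multiplicity 2; rank(B − 1I) = 2, so geometric multiplicity = 1.
Geometric multiplicity < algebraic multiplicity, so B is not diagonalizable.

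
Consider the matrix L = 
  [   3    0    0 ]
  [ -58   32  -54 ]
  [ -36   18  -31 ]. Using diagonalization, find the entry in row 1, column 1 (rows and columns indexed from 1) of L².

9

Characteristic polynomial: s^3 - 4s^2 - 17s + 60 = (s - 5)(s - 3)(s + 4), so the eigenvalues are -4, 3, 5.
s=3: eigenvector (1, 2, 0).
s=-4: eigenvector (0, -3, -2).
s=5: eigenvector (0, 2, 1).
P = [[1, 0, 0], [2, -3, 2], [0, -2, 1]], D = diag(3, -4, 5), P⁻¹ = [[1, 0, 0], [-2, 1, -2], [-4, 2, -3]].
L² = P·diag(9, 16, 25)·P⁻¹ = [[9, 0, 0], [-86, 52, -54], [-36, 18, -11]].
The requested entry is 9.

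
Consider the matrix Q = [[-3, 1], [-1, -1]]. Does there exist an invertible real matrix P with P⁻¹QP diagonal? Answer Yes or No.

No

Characteristic polynomial: p(r) = r^2 + 4r + 4 = (r + 2)^2.
r = -2 has algebraic multiplicity 2; rank(Q + 2I) = 1, so geometric multiplicity = 1.
Geometric multiplicity < algebraic multiplicity, so Q is not diagonalizable.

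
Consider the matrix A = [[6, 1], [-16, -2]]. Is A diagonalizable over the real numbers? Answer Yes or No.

No

Characteristic polynomial: p(μ) = μ^2 - 4μ + 4 = (μ - 2)^2.
μ = 2 has algebraic multiplicity 2; rank(A − 2I) = 1, so geometric multiplicity = 1.
Geometric multiplicity < algebraic multiplicity, so A is not diagonalizable.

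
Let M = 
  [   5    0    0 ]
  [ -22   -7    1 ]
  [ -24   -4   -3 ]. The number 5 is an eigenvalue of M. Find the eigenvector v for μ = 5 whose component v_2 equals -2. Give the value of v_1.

1

M − 5I = [[0, 0, 0], [-22, -12, 1], [-24, -4, -8]].
Solving (M − 5I)v = 0 gives the eigenspace spanned by (1, -2, -2).
With v_2 = -2, v = (1, -2, -2), so v_1 = 1.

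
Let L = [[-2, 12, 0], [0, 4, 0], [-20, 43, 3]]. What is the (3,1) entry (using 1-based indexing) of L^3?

Characteristic polynomial: t^3 - 5t^2 - 2t + 24 = (t - 4)(t - 3)(t + 2), so the eigenvalues are -2, 3, 4.
t=-2: eigenvector (1, 0, 4).
t=4: eigenvector (2, 1, 3).
t=3: eigenvector (0, 0, 1).
P = [[1, 2, 0], [0, 1, 0], [4, 3, 1]], D = diag(-2, 4, 3), P⁻¹ = [[1, -2, 0], [0, 1, 0], [-4, 5, 1]].
L³ = P·diag(-8, 64, 27)·P⁻¹ = [[-8, 144, 0], [0, 64, 0], [-140, 391, 27]].
The requested entry is -140.

-140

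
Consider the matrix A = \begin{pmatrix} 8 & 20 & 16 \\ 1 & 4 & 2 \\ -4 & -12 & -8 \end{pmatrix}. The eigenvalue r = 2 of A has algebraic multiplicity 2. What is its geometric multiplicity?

1

A − 2I = [[6, 20, 16], [1, 2, 2], [-4, -12, -10]].
This matrix has rank 2, so its null space has dimension 3 − 2 = 1.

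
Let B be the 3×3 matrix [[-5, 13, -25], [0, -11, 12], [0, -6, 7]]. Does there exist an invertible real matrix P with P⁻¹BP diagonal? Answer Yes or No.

No

Characteristic polynomial: p(λ) = λ^3 + 9λ^2 + 15λ - 25 = (λ - 1)(λ + 5)^2.
λ = -5 has algebraic multiplicity 2; rank(B + 5I) = 2, so geometric multiplicity = 1.
Geometric multiplicity < algebraic multiplicity, so B is not diagonalizable.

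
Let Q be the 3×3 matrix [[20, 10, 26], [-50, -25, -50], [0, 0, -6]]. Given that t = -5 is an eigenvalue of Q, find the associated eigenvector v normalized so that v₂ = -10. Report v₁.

4

Q + 5I = [[25, 10, 26], [-50, -20, -50], [0, 0, -1]].
Solving (Q + 5I)v = 0 gives the eigenspace spanned by (4, -10, 0).
With v₂ = -10, v = (4, -10, 0), so v₁ = 4.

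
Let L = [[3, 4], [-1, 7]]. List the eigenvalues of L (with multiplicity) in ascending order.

5, 5

Characteristic polynomial: p(r) = r^2 - 10r + 25 = (r - 5)^2.
Roots (with multiplicity): 5, 5.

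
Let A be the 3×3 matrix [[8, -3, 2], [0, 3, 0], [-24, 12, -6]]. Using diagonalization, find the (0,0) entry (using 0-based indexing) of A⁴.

64

Characteristic polynomial: μ^3 - 5μ^2 + 6μ = μ(μ - 3)(μ - 2), so the eigenvalues are 0, 2, 3.
μ=0: eigenvector (1, 0, -4).
μ=3: eigenvector (-1, 1, 4).
μ=2: eigenvector (1, 0, -3).
P = [[1, -1, 1], [0, 1, 0], [-4, 4, -3]], D = diag(0, 3, 2), P⁻¹ = [[-3, 1, -1], [0, 1, 0], [4, 0, 1]].
A⁴ = P·diag(0, 81, 16)·P⁻¹ = [[64, -81, 16], [0, 81, 0], [-192, 324, -48]].
The requested entry is 64.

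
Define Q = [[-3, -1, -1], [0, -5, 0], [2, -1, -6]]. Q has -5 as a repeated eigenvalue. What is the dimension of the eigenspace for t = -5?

Q + 5I = [[2, -1, -1], [0, 0, 0], [2, -1, -1]].
This matrix has rank 1, so its null space has dimension 3 − 1 = 2.

2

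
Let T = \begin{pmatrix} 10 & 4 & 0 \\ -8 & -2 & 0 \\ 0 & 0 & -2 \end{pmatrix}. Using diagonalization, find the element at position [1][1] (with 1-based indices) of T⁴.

Characteristic polynomial: s^3 - 6s^2 - 4s + 24 = (s - 6)(s - 2)(s + 2), so the eigenvalues are -2, 2, 6.
s=6: eigenvector (1, -1, 0).
s=2: eigenvector (1, -2, 0).
s=-2: eigenvector (0, 0, 1).
P = [[1, 1, 0], [-1, -2, 0], [0, 0, 1]], D = diag(6, 2, -2), P⁻¹ = [[2, 1, 0], [-1, -1, 0], [0, 0, 1]].
T⁴ = P·diag(1296, 16, 16)·P⁻¹ = [[2576, 1280, 0], [-2560, -1264, 0], [0, 0, 16]].
The requested entry is 2576.

2576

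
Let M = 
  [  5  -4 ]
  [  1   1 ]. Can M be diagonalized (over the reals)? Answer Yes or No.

Characteristic polynomial: p(t) = t^2 - 6t + 9 = (t - 3)^2.
t = 3 has algebraic multiplicity 2; rank(M − 3I) = 1, so geometric multiplicity = 1.
Geometric multiplicity < algebraic multiplicity, so M is not diagonalizable.

No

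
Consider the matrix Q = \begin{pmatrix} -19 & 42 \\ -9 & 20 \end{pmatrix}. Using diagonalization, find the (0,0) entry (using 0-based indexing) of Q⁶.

Characteristic polynomial: r^2 - r - 2 = (r - 2)(r + 1), so the eigenvalues are -1, 2.
r=-1: eigenvector (7, 3).
r=2: eigenvector (2, 1).
P = [[7, 2], [3, 1]], D = diag(-1, 2), P⁻¹ = [[1, -2], [-3, 7]].
Q⁶ = P·diag(1, 64)·P⁻¹ = [[-377, 882], [-189, 442]].
The requested entry is -377.

-377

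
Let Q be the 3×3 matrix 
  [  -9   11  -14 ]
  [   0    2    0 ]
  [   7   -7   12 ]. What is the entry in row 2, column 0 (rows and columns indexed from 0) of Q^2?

21

Characteristic polynomial: λ^3 - 5λ^2 - 4λ + 20 = (λ - 5)(λ - 2)(λ + 2), so the eigenvalues are -2, 2, 5.
λ=-2: eigenvector (2, 0, -1).
λ=5: eigenvector (-1, 0, 1).
λ=2: eigenvector (1, 1, 0).
P = [[2, -1, 1], [0, 0, 1], [-1, 1, 0]], D = diag(-2, 5, 2), P⁻¹ = [[1, -1, 1], [1, -1, 2], [0, 1, 0]].
Q² = P·diag(4, 25, 4)·P⁻¹ = [[-17, 21, -42], [0, 4, 0], [21, -21, 46]].
The requested entry is 21.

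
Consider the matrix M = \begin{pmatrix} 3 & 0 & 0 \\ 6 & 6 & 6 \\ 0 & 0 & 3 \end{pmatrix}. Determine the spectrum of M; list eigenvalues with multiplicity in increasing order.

Characteristic polynomial: p(s) = s^3 - 12s^2 + 45s - 54 = (s - 6)(s - 3)^2.
Roots (with multiplicity): 3, 3, 6.

3, 3, 6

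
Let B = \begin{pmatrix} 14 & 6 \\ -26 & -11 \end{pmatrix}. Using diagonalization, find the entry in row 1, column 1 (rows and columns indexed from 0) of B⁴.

-179

Characteristic polynomial: μ^2 - 3μ + 2 = (μ - 2)(μ - 1), so the eigenvalues are 1, 2.
μ=1: eigenvector (-6, 13).
μ=2: eigenvector (1, -2).
P = [[-6, 1], [13, -2]], D = diag(1, 2), P⁻¹ = [[2, 1], [13, 6]].
B⁴ = P·diag(1, 16)·P⁻¹ = [[196, 90], [-390, -179]].
The requested entry is -179.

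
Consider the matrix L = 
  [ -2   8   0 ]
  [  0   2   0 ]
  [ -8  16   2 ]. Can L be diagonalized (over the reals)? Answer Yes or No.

Characteristic polynomial: p(s) = s^3 - 2s^2 - 4s + 8 = (s - 2)^2(s + 2).
s = 2 has algebraic multiplicity 2; rank(L − 2I) = 1, so geometric multiplicity = 2.
Every eigenvalue has geometric = algebraic multiplicity, so L is diagonalizable.

Yes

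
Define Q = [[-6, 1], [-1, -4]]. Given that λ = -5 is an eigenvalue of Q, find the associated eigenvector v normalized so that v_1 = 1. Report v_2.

1

Q + 5I = [[-1, 1], [-1, 1]].
Solving (Q + 5I)v = 0 gives the eigenspace spanned by (1, 1).
With v_1 = 1, v = (1, 1), so v_2 = 1.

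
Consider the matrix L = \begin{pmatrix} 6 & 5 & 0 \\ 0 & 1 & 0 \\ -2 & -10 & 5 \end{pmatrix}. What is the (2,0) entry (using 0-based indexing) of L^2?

-22

Characteristic polynomial: λ^3 - 12λ^2 + 41λ - 30 = (λ - 6)(λ - 5)(λ - 1), so the eigenvalues are 1, 5, 6.
λ=6: eigenvector (1, 0, -2).
λ=1: eigenvector (-1, 1, 2).
λ=5: eigenvector (0, 0, 1).
P = [[1, -1, 0], [0, 1, 0], [-2, 2, 1]], D = diag(6, 1, 5), P⁻¹ = [[1, 1, 0], [0, 1, 0], [2, 0, 1]].
L² = P·diag(36, 1, 25)·P⁻¹ = [[36, 35, 0], [0, 1, 0], [-22, -70, 25]].
The requested entry is -22.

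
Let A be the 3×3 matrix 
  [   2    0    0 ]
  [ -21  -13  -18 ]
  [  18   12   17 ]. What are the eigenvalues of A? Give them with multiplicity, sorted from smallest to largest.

-1, 2, 5

Characteristic polynomial: p(t) = t^3 - 6t^2 + 3t + 10 = (t - 5)(t - 2)(t + 1).
Roots (with multiplicity): -1, 2, 5.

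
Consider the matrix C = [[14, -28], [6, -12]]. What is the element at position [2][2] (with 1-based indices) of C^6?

Characteristic polynomial: r^2 - 2r = r(r - 2), so the eigenvalues are 0, 2.
r=0: eigenvector (2, 1).
r=2: eigenvector (7, 3).
P = [[2, 7], [1, 3]], D = diag(0, 2), P⁻¹ = [[-3, 7], [1, -2]].
C⁶ = P·diag(0, 64)·P⁻¹ = [[448, -896], [192, -384]].
The requested entry is -384.

-384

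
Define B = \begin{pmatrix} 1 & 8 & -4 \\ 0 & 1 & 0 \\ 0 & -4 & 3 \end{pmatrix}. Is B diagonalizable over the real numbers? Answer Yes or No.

Yes

Characteristic polynomial: p(μ) = μ^3 - 5μ^2 + 7μ - 3 = (μ - 3)(μ - 1)^2.
μ = 1 has algebraic multiplicity 2; rank(B − 1I) = 1, so geometric multiplicity = 2.
Every eigenvalue has geometric = algebraic multiplicity, so B is diagonalizable.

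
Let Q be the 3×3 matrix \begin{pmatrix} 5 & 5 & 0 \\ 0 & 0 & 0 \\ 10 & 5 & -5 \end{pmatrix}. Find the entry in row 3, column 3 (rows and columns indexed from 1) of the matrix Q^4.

625

Characteristic polynomial: μ^3 - 25μ = μ(μ - 5)(μ + 5), so the eigenvalues are -5, 0, 5.
μ=5: eigenvector (1, 0, 1).
μ=0: eigenvector (-1, 1, -1).
μ=-5: eigenvector (0, 0, 1).
P = [[1, -1, 0], [0, 1, 0], [1, -1, 1]], D = diag(5, 0, -5), P⁻¹ = [[1, 1, 0], [0, 1, 0], [-1, 0, 1]].
Q⁴ = P·diag(625, 0, 625)·P⁻¹ = [[625, 625, 0], [0, 0, 0], [0, 625, 625]].
The requested entry is 625.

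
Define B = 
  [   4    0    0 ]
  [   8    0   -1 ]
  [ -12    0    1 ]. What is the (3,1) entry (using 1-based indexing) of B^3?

-252

Characteristic polynomial: t^3 - 5t^2 + 4t = t(t - 4)(t - 1), so the eigenvalues are 0, 1, 4.
t=1: eigenvector (0, -1, 1).
t=0: eigenvector (0, 1, 0).
t=4: eigenvector (1, 3, -4).
P = [[0, 0, 1], [-1, 1, 3], [1, 0, -4]], D = diag(1, 0, 4), P⁻¹ = [[4, 0, 1], [1, 1, 1], [1, 0, 0]].
B³ = P·diag(1, 0, 64)·P⁻¹ = [[64, 0, 0], [188, 0, -1], [-252, 0, 1]].
The requested entry is -252.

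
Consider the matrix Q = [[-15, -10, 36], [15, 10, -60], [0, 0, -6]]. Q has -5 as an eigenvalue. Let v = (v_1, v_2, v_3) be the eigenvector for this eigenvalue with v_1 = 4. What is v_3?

Q + 5I = [[-10, -10, 36], [15, 15, -60], [0, 0, -1]].
Solving (Q + 5I)v = 0 gives the eigenspace spanned by (4, -4, 0).
With v_1 = 4, v = (4, -4, 0), so v_3 = 0.

0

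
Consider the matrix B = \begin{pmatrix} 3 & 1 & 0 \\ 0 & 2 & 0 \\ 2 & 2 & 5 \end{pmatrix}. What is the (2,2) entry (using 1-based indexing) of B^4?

16

Characteristic polynomial: t^3 - 10t^2 + 31t - 30 = (t - 5)(t - 3)(t - 2), so the eigenvalues are 2, 3, 5.
t=3: eigenvector (1, 0, -1).
t=2: eigenvector (-1, 1, 0).
t=5: eigenvector (0, 0, 1).
P = [[1, -1, 0], [0, 1, 0], [-1, 0, 1]], D = diag(3, 2, 5), P⁻¹ = [[1, 1, 0], [0, 1, 0], [1, 1, 1]].
B⁴ = P·diag(81, 16, 625)·P⁻¹ = [[81, 65, 0], [0, 16, 0], [544, 544, 625]].
The requested entry is 16.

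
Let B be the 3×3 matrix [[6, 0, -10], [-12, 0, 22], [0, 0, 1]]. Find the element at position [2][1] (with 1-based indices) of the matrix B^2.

Characteristic polynomial: r^3 - 7r^2 + 6r = r(r - 6)(r - 1), so the eigenvalues are 0, 1, 6.
r=0: eigenvector (0, 1, 0).
r=1: eigenvector (2, -2, 1).
r=6: eigenvector (-1, 2, 0).
P = [[0, 2, -1], [1, -2, 2], [0, 1, 0]], D = diag(0, 1, 6), P⁻¹ = [[2, 1, -2], [0, 0, 1], [-1, 0, 2]].
B² = P·diag(0, 1, 36)·P⁻¹ = [[36, 0, -70], [-72, 0, 142], [0, 0, 1]].
The requested entry is -72.

-72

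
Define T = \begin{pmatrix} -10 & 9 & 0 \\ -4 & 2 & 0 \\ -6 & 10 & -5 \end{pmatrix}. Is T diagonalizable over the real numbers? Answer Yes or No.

No

Characteristic polynomial: p(s) = s^3 + 13s^2 + 56s + 80 = (s + 4)^2(s + 5).
s = -4 has algebraic multiplicity 2; rank(T + 4I) = 2, so geometric multiplicity = 1.
Geometric multiplicity < algebraic multiplicity, so T is not diagonalizable.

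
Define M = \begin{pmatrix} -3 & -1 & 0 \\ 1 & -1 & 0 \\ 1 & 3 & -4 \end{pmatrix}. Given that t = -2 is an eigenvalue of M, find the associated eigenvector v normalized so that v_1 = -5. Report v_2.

5

M + 2I = [[-1, -1, 0], [1, 1, 0], [1, 3, -2]].
Solving (M + 2I)v = 0 gives the eigenspace spanned by (-5, 5, 5).
With v_1 = -5, v = (-5, 5, 5), so v_2 = 5.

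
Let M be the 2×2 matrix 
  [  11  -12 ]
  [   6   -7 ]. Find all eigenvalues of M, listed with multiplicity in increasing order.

Characteristic polynomial: p(t) = t^2 - 4t - 5 = (t - 5)(t + 1).
Roots (with multiplicity): -1, 5.

-1, 5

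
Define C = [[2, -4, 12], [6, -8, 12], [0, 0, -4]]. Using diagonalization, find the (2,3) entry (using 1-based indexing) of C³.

Characteristic polynomial: t^3 + 10t^2 + 32t + 32 = (t + 2)(t + 4)^2, so the eigenvalues are -4, -4, -2.
t=-4: eigenvector (-2, 3, 2).
t=-2: eigenvector (1, 1, 0).
t=-4: eigenvector (-2, 0, 1).
P = [[-2, 1, -2], [3, 1, 0], [2, 0, 1]], D = diag(-4, -2, -4), P⁻¹ = [[-1, 1, -2], [3, -2, 6], [2, -2, 5]].
C³ = P·diag(-64, -8, -64)·P⁻¹ = [[104, -112, 336], [168, -176, 336], [0, 0, -64]].
The requested entry is 336.

336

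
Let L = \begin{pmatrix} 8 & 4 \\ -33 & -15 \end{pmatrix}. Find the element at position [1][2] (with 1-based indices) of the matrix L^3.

148

Characteristic polynomial: μ^2 + 7μ + 12 = (μ + 3)(μ + 4), so the eigenvalues are -4, -3.
μ=-4: eigenvector (1, -3).
μ=-3: eigenvector (4, -11).
P = [[1, 4], [-3, -11]], D = diag(-4, -3), P⁻¹ = [[-11, -4], [3, 1]].
L³ = P·diag(-64, -27)·P⁻¹ = [[380, 148], [-1221, -471]].
The requested entry is 148.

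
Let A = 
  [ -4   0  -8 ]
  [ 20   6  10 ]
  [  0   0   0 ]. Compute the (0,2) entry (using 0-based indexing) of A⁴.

Characteristic polynomial: t^3 - 2t^2 - 24t = t(t - 6)(t + 4), so the eigenvalues are -4, 0, 6.
t=-4: eigenvector (1, -2, 0).
t=0: eigenvector (-2, 5, 1).
t=6: eigenvector (0, 1, 0).
P = [[1, -2, 0], [-2, 5, 1], [0, 1, 0]], D = diag(-4, 0, 6), P⁻¹ = [[1, 0, 2], [0, 0, 1], [2, 1, -1]].
A⁴ = P·diag(256, 0, 1296)·P⁻¹ = [[256, 0, 512], [2080, 1296, -2320], [0, 0, 0]].
The requested entry is 512.

512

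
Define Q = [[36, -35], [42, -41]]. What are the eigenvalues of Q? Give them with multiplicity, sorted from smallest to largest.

Characteristic polynomial: p(t) = t^2 + 5t - 6 = (t - 1)(t + 6).
Roots (with multiplicity): -6, 1.

-6, 1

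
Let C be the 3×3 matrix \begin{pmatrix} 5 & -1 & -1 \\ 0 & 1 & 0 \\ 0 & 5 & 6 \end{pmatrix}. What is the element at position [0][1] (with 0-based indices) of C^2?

Characteristic polynomial: t^3 - 12t^2 + 41t - 30 = (t - 6)(t - 5)(t - 1), so the eigenvalues are 1, 5, 6.
t=5: eigenvector (1, 0, 0).
t=1: eigenvector (0, 1, -1).
t=6: eigenvector (-1, 0, 1).
P = [[1, 0, -1], [0, 1, 0], [0, -1, 1]], D = diag(5, 1, 6), P⁻¹ = [[1, 1, 1], [0, 1, 0], [0, 1, 1]].
C² = P·diag(25, 1, 36)·P⁻¹ = [[25, -11, -11], [0, 1, 0], [0, 35, 36]].
The requested entry is -11.

-11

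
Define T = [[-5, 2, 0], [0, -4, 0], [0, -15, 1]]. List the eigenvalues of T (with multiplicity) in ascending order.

Characteristic polynomial: p(s) = s^3 + 8s^2 + 11s - 20 = (s - 1)(s + 4)(s + 5).
Roots (with multiplicity): -5, -4, 1.

-5, -4, 1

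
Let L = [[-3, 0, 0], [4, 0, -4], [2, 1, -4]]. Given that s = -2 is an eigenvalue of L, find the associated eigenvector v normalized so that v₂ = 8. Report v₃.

4

L + 2I = [[-1, 0, 0], [4, 2, -4], [2, 1, -2]].
Solving (L + 2I)v = 0 gives the eigenspace spanned by (0, 8, 4).
With v₂ = 8, v = (0, 8, 4), so v₃ = 4.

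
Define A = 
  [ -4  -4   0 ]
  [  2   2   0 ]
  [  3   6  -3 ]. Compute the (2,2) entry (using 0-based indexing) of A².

9

Characteristic polynomial: λ^3 + 5λ^2 + 6λ = λ(λ + 2)(λ + 3), so the eigenvalues are -3, -2, 0.
λ=0: eigenvector (1, -1, -1).
λ=-2: eigenvector (2, -1, 0).
λ=-3: eigenvector (0, 0, 1).
P = [[1, 2, 0], [-1, -1, 0], [-1, 0, 1]], D = diag(0, -2, -3), P⁻¹ = [[-1, -2, 0], [1, 1, 0], [-1, -2, 1]].
A² = P·diag(0, 4, 9)·P⁻¹ = [[8, 8, 0], [-4, -4, 0], [-9, -18, 9]].
The requested entry is 9.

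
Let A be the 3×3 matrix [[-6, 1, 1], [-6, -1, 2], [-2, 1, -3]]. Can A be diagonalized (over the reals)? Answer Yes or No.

Characteristic polynomial: p(λ) = λ^3 + 10λ^2 + 33λ + 36 = (λ + 3)^2(λ + 4).
λ = -3 has algebraic multiplicity 2; rank(A + 3I) = 2, so geometric multiplicity = 1.
Geometric multiplicity < algebraic multiplicity, so A is not diagonalizable.

No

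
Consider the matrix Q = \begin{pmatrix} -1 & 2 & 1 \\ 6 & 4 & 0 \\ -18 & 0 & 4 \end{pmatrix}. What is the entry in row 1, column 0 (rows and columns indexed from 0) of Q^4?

Characteristic polynomial: t^3 - 7t^2 + 14t - 8 = (t - 4)(t - 2)(t - 1), so the eigenvalues are 1, 2, 4.
t=1: eigenvector (1, -2, 6).
t=4: eigenvector (0, 1, -2).
t=2: eigenvector (1, -3, 9).
P = [[1, 0, 1], [-2, 1, -3], [6, -2, 9]], D = diag(1, 4, 2), P⁻¹ = [[3, -2, -1], [0, 3, 1], [-2, 2, 1]].
Q⁴ = P·diag(1, 256, 16)·P⁻¹ = [[-29, 30, 15], [90, 676, 210], [-270, -1260, -374]].
The requested entry is 90.

90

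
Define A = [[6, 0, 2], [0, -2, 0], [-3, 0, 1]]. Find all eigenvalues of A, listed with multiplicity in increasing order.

-2, 3, 4

Characteristic polynomial: p(s) = s^3 - 5s^2 - 2s + 24 = (s - 4)(s - 3)(s + 2).
Roots (with multiplicity): -2, 3, 4.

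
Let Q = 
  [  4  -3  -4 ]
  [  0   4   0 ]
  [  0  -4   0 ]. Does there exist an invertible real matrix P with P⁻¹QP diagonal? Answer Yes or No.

No

Characteristic polynomial: p(μ) = μ^3 - 8μ^2 + 16μ = μ(μ - 4)^2.
μ = 4 has algebraic multiplicity 2; rank(Q − 4I) = 2, so geometric multiplicity = 1.
Geometric multiplicity < algebraic multiplicity, so Q is not diagonalizable.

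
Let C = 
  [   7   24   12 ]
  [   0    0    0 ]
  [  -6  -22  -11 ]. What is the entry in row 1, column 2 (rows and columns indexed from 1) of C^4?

Characteristic polynomial: t^3 + 4t^2 - 5t = t(t - 1)(t + 5), so the eigenvalues are -5, 0, 1.
t=1: eigenvector (2, 0, -1).
t=0: eigenvector (0, 1, -2).
t=-5: eigenvector (1, 0, -1).
P = [[2, 0, 1], [0, 1, 0], [-1, -2, -1]], D = diag(1, 0, -5), P⁻¹ = [[1, 2, 1], [0, 1, 0], [-1, -4, -2]].
C⁴ = P·diag(1, 0, 625)·P⁻¹ = [[-623, -2496, -1248], [0, 0, 0], [624, 2498, 1249]].
The requested entry is -2496.

-2496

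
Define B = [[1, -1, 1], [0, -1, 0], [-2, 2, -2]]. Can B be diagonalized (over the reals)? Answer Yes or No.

No

Characteristic polynomial: p(t) = t^3 + 2t^2 + t = t(t + 1)^2.
t = -1 has algebraic multiplicity 2; rank(B + 1I) = 2, so geometric multiplicity = 1.
Geometric multiplicity < algebraic multiplicity, so B is not diagonalizable.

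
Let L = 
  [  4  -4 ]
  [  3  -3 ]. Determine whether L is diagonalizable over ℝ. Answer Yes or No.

Characteristic polynomial: p(t) = t^2 - t = t(t - 1).
All 2 eigenvalues are distinct, so L is diagonalizable.

Yes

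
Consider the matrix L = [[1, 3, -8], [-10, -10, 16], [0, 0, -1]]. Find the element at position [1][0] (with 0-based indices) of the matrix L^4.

Characteristic polynomial: μ^3 + 10μ^2 + 29μ + 20 = (μ + 1)(μ + 4)(μ + 5), so the eigenvalues are -5, -4, -1.
μ=-4: eigenvector (3, -5, 0).
μ=-5: eigenvector (-1, 2, 0).
μ=-1: eigenvector (-2, 4, 1).
P = [[3, -1, -2], [-5, 2, 4], [0, 0, 1]], D = diag(-4, -5, -1), P⁻¹ = [[2, 1, 0], [5, 3, -2], [0, 0, 1]].
L⁴ = P·diag(256, 625, 1)·P⁻¹ = [[-1589, -1107, 1248], [3690, 2470, -2496], [0, 0, 1]].
The requested entry is 3690.

3690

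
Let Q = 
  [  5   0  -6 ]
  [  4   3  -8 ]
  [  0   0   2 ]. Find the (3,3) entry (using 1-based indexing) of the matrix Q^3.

8

Characteristic polynomial: λ^3 - 10λ^2 + 31λ - 30 = (λ - 5)(λ - 3)(λ - 2), so the eigenvalues are 2, 3, 5.
λ=5: eigenvector (1, 2, 0).
λ=3: eigenvector (0, 1, 0).
λ=2: eigenvector (2, 0, 1).
P = [[1, 0, 2], [2, 1, 0], [0, 0, 1]], D = diag(5, 3, 2), P⁻¹ = [[1, 0, -2], [-2, 1, 4], [0, 0, 1]].
Q³ = P·diag(125, 27, 8)·P⁻¹ = [[125, 0, -234], [196, 27, -392], [0, 0, 8]].
The requested entry is 8.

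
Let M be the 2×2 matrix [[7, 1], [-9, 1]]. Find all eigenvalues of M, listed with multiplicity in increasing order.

4, 4

Characteristic polynomial: p(s) = s^2 - 8s + 16 = (s - 4)^2.
Roots (with multiplicity): 4, 4.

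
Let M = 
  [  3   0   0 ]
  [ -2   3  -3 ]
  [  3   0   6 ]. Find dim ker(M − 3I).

M − 3I = [[0, 0, 0], [-2, 0, -3], [3, 0, 3]].
This matrix has rank 2, so its null space has dimension 3 − 2 = 1.

1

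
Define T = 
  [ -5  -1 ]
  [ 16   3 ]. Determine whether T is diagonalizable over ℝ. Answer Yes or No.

Characteristic polynomial: p(λ) = λ^2 + 2λ + 1 = (λ + 1)^2.
λ = -1 has algebraic multiplicity 2; rank(T + 1I) = 1, so geometric multiplicity = 1.
Geometric multiplicity < algebraic multiplicity, so T is not diagonalizable.

No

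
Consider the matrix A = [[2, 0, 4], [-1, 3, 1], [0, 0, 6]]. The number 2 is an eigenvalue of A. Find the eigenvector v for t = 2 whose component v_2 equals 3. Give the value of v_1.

A − 2I = [[0, 0, 4], [-1, 1, 1], [0, 0, 4]].
Solving (A − 2I)v = 0 gives the eigenspace spanned by (3, 3, 0).
With v_2 = 3, v = (3, 3, 0), so v_1 = 3.

3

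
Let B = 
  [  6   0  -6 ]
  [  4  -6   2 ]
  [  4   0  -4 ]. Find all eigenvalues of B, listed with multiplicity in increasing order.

-6, 0, 2

Characteristic polynomial: p(λ) = λ^3 + 4λ^2 - 12λ = λ(λ - 2)(λ + 6).
Roots (with multiplicity): -6, 0, 2.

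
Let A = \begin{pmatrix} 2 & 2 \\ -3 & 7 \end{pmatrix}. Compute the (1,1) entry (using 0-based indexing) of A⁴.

Characteristic polynomial: s^2 - 9s + 20 = (s - 5)(s - 4), so the eigenvalues are 4, 5.
s=5: eigenvector (2, 3).
s=4: eigenvector (1, 1).
P = [[2, 1], [3, 1]], D = diag(5, 4), P⁻¹ = [[-1, 1], [3, -2]].
A⁴ = P·diag(625, 256)·P⁻¹ = [[-482, 738], [-1107, 1363]].
The requested entry is 1363.

1363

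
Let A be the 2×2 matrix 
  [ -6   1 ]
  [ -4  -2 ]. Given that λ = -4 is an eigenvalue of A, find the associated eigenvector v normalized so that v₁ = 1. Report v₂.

2

A + 4I = [[-2, 1], [-4, 2]].
Solving (A + 4I)v = 0 gives the eigenspace spanned by (1, 2).
With v₁ = 1, v = (1, 2), so v₂ = 2.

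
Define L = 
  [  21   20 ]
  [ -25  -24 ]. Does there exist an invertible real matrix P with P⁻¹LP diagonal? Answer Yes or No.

Characteristic polynomial: p(μ) = μ^2 + 3μ - 4 = (μ - 1)(μ + 4).
All 2 eigenvalues are distinct, so L is diagonalizable.

Yes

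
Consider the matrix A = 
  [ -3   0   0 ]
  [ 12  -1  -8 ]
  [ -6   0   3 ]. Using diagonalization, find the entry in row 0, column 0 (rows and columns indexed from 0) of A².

9

Characteristic polynomial: μ^3 + μ^2 - 9μ - 9 = (μ - 3)(μ + 1)(μ + 3), so the eigenvalues are -3, -1, 3.
μ=-3: eigenvector (1, -2, 1).
μ=-1: eigenvector (0, 1, 0).
μ=3: eigenvector (0, -2, 1).
P = [[1, 0, 0], [-2, 1, -2], [1, 0, 1]], D = diag(-3, -1, 3), P⁻¹ = [[1, 0, 0], [0, 1, 2], [-1, 0, 1]].
A² = P·diag(9, 1, 9)·P⁻¹ = [[9, 0, 0], [0, 1, -16], [0, 0, 9]].
The requested entry is 9.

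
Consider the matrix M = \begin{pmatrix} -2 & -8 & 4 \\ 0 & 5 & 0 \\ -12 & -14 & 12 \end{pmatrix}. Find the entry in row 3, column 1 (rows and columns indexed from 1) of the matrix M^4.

-6240

Characteristic polynomial: μ^3 - 15μ^2 + 74μ - 120 = (μ - 6)(μ - 5)(μ - 4), so the eigenvalues are 4, 5, 6.
μ=6: eigenvector (1, 0, 2).
μ=5: eigenvector (0, 1, 2).
μ=4: eigenvector (-2, 0, -3).
P = [[1, 0, -2], [0, 1, 0], [2, 2, -3]], D = diag(6, 5, 4), P⁻¹ = [[-3, -4, 2], [0, 1, 0], [-2, -2, 1]].
M⁴ = P·diag(1296, 625, 256)·P⁻¹ = [[-2864, -4160, 2080], [0, 625, 0], [-6240, -7582, 4416]].
The requested entry is -6240.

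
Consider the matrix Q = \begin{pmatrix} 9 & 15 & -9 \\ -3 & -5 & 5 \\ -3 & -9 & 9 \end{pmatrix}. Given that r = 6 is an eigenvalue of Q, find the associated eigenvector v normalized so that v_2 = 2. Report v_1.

Q − 6I = [[3, 15, -9], [-3, -11, 5], [-3, -9, 3]].
Solving (Q − 6I)v = 0 gives the eigenspace spanned by (-4, 2, 2).
With v_2 = 2, v = (-4, 2, 2), so v_1 = -4.

-4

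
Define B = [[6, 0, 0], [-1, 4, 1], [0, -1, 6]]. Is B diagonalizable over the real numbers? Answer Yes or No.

Characteristic polynomial: p(s) = s^3 - 16s^2 + 85s - 150 = (s - 6)(s - 5)^2.
s = 5 has algebraic multiplicity 2; rank(B − 5I) = 2, so geometric multiplicity = 1.
Geometric multiplicity < algebraic multiplicity, so B is not diagonalizable.

No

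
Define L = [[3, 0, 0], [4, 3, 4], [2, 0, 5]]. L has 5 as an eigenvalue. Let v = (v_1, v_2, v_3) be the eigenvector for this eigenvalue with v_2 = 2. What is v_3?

L − 5I = [[-2, 0, 0], [4, -2, 4], [2, 0, 0]].
Solving (L − 5I)v = 0 gives the eigenspace spanned by (0, 2, 1).
With v_2 = 2, v = (0, 2, 1), so v_3 = 1.

1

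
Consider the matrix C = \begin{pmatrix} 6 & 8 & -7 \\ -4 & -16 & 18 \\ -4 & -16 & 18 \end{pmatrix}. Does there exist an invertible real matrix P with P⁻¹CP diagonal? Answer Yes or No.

No

Characteristic polynomial: p(t) = t^3 - 8t^2 + 16t = t(t - 4)^2.
t = 4 has algebraic multiplicity 2; rank(C − 4I) = 2, so geometric multiplicity = 1.
Geometric multiplicity < algebraic multiplicity, so C is not diagonalizable.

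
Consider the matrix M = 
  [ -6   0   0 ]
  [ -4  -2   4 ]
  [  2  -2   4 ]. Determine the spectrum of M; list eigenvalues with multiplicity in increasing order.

Characteristic polynomial: p(μ) = μ^3 + 4μ^2 - 12μ = μ(μ - 2)(μ + 6).
Roots (with multiplicity): -6, 0, 2.

-6, 0, 2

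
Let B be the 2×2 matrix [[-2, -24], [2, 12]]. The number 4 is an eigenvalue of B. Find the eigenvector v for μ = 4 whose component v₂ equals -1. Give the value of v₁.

4

B − 4I = [[-6, -24], [2, 8]].
Solving (B − 4I)v = 0 gives the eigenspace spanned by (4, -1).
With v₂ = -1, v = (4, -1), so v₁ = 4.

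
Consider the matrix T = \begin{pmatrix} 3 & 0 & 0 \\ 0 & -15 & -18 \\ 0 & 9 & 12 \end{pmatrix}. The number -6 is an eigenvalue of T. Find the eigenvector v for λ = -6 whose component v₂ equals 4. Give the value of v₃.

T + 6I = [[9, 0, 0], [0, -9, -18], [0, 9, 18]].
Solving (T + 6I)v = 0 gives the eigenspace spanned by (0, 4, -2).
With v₂ = 4, v = (0, 4, -2), so v₃ = -2.

-2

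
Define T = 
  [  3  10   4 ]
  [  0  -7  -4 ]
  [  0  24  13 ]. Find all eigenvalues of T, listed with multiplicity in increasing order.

1, 3, 5

Characteristic polynomial: p(λ) = λ^3 - 9λ^2 + 23λ - 15 = (λ - 5)(λ - 3)(λ - 1).
Roots (with multiplicity): 1, 3, 5.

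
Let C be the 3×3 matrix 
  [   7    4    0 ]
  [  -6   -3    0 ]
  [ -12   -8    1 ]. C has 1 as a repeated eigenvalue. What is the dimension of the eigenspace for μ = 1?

2

C − 1I = [[6, 4, 0], [-6, -4, 0], [-12, -8, 0]].
This matrix has rank 1, so its null space has dimension 3 − 1 = 2.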